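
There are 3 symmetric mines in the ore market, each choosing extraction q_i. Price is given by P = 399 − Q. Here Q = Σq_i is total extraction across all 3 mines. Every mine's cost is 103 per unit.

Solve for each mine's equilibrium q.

74

A representative mine's profit is π_i = q_i(399 − Q) − 103q_i, with Q = q_i + Σ_{j≠i} q_j.
First-order condition: 296 − 2q_i − Σ_{j≠i} q_j = 0.
In a symmetric equilibrium every mine chooses the same q, so Σ_{j≠i} q_j = 2q. The condition becomes 296 − 4q = 0, giving q = 296/4 = 74.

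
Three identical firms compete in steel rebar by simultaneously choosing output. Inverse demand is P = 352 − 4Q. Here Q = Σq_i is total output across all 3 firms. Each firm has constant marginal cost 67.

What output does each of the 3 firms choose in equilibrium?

A representative firm's profit is π_i = q_i(352 − 4Q) − 67q_i, with Q = q_i + Σ_{j≠i} q_j.
First-order condition: 285 − 8q_i − 4Σ_{j≠i} q_j = 0.
With identical firms, set every q_j = q: then 285 − 8q − 8q = 0, i.e. q = 285/16 = 17.8125.

17.8125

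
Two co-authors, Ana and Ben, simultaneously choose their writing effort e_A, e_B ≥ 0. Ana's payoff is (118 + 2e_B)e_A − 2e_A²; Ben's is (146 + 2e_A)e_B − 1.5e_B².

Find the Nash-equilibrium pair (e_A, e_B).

80.75, 102.5

Expanding Ana's payoff: 118e_A + 2e_Be_A − 2e_A².
∂π/∂e_A = 118 + 2e_B − 4e_A = 0, so e_A = 29.5 + 0.5e_B.
Likewise for Ben: e_B = 146/3 + (2/3)e_A.
Substituting the second reaction function into the first: e_A = 29.5 + 0.5(146/3 + (2/3)e_A), which gives (2/3)e_A = 323/6 ⇒ e_A = 80.75.
Then e_B = 146/3 + (2/3)·80.75 = 102.5.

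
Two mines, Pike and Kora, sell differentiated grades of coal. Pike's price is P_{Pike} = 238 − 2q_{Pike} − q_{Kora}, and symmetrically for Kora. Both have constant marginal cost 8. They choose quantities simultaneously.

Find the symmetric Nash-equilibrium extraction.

46

Mine Pike's profit: π = q_{Pike}(238 − 2q_{Pike} − q_{Kora}) − 8q_{Pike}.
∂π/∂q_{Pike} = 230 − 4q_{Pike} − q_{Kora} = 0 ⇒ q_{Pike} = 57.5 − 0.25q_{Kora}.
Setting q_{Pike} = q_{Kora} in the reaction function: q_{Pike} = 57.5 − 0.25q_{Pike}, so q_{Pike} = 57.5 / 1.25 = 46.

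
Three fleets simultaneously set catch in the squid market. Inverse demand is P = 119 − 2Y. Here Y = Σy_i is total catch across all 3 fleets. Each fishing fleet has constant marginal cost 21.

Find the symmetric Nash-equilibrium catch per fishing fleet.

12.25

A representative fishing fleet's profit is π_i = y_i(119 − 2Y) − 21y_i, with Y = y_i + Σ_{j≠i} y_j.
First-order condition: 98 − 4y_i − 2Σ_{j≠i} y_j = 0.
With identical fishing fleets, set every y_j = y: then 98 − 4y − 4y = 0, i.e. y = 98/8 = 12.25.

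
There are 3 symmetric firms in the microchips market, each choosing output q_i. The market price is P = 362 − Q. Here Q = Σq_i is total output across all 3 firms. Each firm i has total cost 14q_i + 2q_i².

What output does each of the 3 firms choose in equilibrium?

A representative firm's profit is π_i = q_i(362 − Q) − 14q_i − 2q_i², with Q = q_i + Σ_{j≠i} q_j.
First-order condition: 348 − 6q_i − Σ_{j≠i} q_j = 0.
With identical firms, set every q_j = q: then 348 − 6q − 2q = 0, i.e. q = 348/8 = 43.5.

43.5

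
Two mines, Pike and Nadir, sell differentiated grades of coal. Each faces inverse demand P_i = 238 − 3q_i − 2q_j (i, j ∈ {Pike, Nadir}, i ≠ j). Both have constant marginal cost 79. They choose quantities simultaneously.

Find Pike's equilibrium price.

Mine Pike's profit: π = q_{Pike}(238 − 3q_{Pike} − 2q_{Nadir}) − 79q_{Pike}.
∂π/∂q_{Pike} = 159 − 6q_{Pike} − 2q_{Nadir} = 0 ⇒ q_{Pike} = 26.5 − (1/3)q_{Nadir}.
By symmetry q_{Nadir} = q_{Pike}; substituting into the reaction function, (4/3)q_{Pike} = 26.5 and q_{Pike} = 19.875.
P_{Pike} = 238 − 3·19.875 − 2·19.875 = 138.625.

138.625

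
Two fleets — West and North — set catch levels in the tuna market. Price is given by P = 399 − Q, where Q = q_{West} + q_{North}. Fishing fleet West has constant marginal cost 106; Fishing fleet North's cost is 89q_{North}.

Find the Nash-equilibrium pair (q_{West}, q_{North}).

92, 109

Fishing fleet West's profit: π = q_{West}(399 − (q_{West} + q_{North})) − 106q_{West}.
∂π/∂q_{West} = 293 − 2q_{West} − q_{North} = 0, so q_{West} = 146.5 − 0.5q_{North}.
By the same steps for North: q_{North} = 155 − 0.5q_{West}.
Solving the two reaction functions simultaneously: (1 − (−0.5)(−0.5))q_{West} = 146.5 − 0.5·155, so 0.75q_{West} = 69 and q_{West} = 92.
Then q_{North} = 155 − 0.5·92 = 109.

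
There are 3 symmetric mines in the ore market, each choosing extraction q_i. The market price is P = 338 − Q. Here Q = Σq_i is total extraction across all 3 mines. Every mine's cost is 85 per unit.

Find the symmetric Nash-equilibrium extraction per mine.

A representative mine's profit is π_i = q_i(338 − Q) − 85q_i, with Q = q_i + Σ_{j≠i} q_j.
First-order condition: 253 − 2q_i − Σ_{j≠i} q_j = 0.
With identical mines, set every q_j = q: then 253 − 2q − 2q = 0, i.e. q = 253/4 = 63.25.

63.25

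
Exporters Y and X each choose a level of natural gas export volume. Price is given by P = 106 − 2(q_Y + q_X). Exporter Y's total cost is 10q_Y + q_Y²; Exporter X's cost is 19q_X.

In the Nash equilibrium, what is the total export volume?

Exporter Y's profit: π = q_Y(106 − 2(q_Y + q_X)) − 10q_Y − q_Y².
∂π/∂q_Y = 96 − 6q_Y − 2q_X = 0, so q_Y = 16 − (1/3)q_X.
For X: ∂π/∂q_X = 87 − 4q_X − 2q_Y = 0 ⇒ q_X = 21.75 − 0.5q_Y.
Substituting the second reaction function into the first: q_Y = 16 − (1/3)(21.75 − 0.5q_Y), which gives (5/6)q_Y = 8.75 ⇒ q_Y = 10.5.
Then q_X = 21.75 − 0.5·10.5 = 16.5.
Total export volume: 10.5 + 16.5 = 27.

27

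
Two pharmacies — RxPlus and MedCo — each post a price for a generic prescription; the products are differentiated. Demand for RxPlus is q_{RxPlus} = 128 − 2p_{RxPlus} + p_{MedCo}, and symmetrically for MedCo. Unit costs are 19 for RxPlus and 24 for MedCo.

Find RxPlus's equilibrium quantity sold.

74

RxPlus's profit: π = (p_{RxPlus} − 19)(128 − 2p_{RxPlus} + p_{MedCo}).
∂π/∂p_{RxPlus} = 166 − 4p_{RxPlus} + p_{MedCo} = 0 ⇒ p_{RxPlus} = 41.5 + 0.25p_{MedCo}.
Similarly p_{MedCo} = 44 + 0.25p_{RxPlus}.
Substituting the second reaction function into the first: p_{RxPlus} = 41.5 + 0.25(44 + 0.25p_{RxPlus}), which gives 0.9375p_{RxPlus} = 52.5 ⇒ p_{RxPlus} = 56.
Then p_{MedCo} = 44 + 0.25·56 = 58.
q_{RxPlus} = 128 − 2·56 + 58 = 74.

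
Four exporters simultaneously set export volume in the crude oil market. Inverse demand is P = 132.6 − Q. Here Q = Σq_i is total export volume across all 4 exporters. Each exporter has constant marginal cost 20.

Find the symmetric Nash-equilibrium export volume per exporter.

A representative exporter's profit is π_i = q_i(132.6 − Q) − 20q_i, with Q = q_i + Σ_{j≠i} q_j.
First-order condition: 112.6 − 2q_i − Σ_{j≠i} q_j = 0.
Imposing symmetry (q_j = q for all j) turns Σ_{j≠i} q_j into 3q, so 112.6 = 5q and q = 22.52.

22.52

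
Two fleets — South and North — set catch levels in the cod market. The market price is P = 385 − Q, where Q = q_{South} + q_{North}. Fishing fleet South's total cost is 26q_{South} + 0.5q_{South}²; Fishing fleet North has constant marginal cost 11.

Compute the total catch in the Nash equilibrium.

221.4

Fishing fleet South's profit: π = q_{South}(385 − (q_{South} + q_{North})) − 26q_{South} − 0.5q_{South}².
∂π/∂q_{South} = 359 − 3q_{South} − q_{North} = 0, so q_{South} = 359/3 − (1/3)q_{North}.
For North: ∂π/∂q_{North} = 374 − 2q_{North} − q_{South} = 0 ⇒ q_{North} = 187 − 0.5q_{South}.
Substituting the second reaction function into the first: q_{South} = 359/3 − (1/3)(187 − 0.5q_{South}), which gives (5/6)q_{South} = 172/3 ⇒ q_{South} = 68.8.
Then q_{North} = 187 − 0.5·68.8 = 152.6.
Total catch: 68.8 + 152.6 = 221.4.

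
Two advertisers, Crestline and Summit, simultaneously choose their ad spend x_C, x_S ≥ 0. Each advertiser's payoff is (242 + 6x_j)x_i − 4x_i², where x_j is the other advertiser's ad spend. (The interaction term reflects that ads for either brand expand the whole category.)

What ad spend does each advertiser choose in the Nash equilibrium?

121

Crestline's payoff is (242 + 6x_S)x_C − 4x_C².
∂π/∂x_C = 242 + 6x_S − 8x_C = 0, so x_C = 30.25 + 0.75x_S.
Setting x_C = x_S in the reaction function: x_C = 30.25 + 0.75x_C, so x_C = 30.25 / 0.25 = 121.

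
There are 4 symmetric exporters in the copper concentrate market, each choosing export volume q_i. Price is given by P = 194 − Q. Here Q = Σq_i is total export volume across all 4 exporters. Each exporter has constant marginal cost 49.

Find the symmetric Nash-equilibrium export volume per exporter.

29

A representative exporter's profit is π_i = q_i(194 − Q) − 49q_i, with Q = q_i + Σ_{j≠i} q_j.
First-order condition: 145 − 2q_i − Σ_{j≠i} q_j = 0.
In a symmetric equilibrium every exporter chooses the same q, so Σ_{j≠i} q_j = 3q. The condition becomes 145 − 5q = 0, giving q = 145/5 = 29.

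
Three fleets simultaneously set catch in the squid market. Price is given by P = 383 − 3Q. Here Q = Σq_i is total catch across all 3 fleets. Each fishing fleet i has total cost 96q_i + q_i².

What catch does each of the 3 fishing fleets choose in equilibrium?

20.5

A representative fishing fleet's profit is π_i = q_i(383 − 3Q) − 96q_i − q_i², with Q = q_i + Σ_{j≠i} q_j.
First-order condition: 287 − 8q_i − 3Σ_{j≠i} q_j = 0.
Imposing symmetry (q_j = q for all j) turns Σ_{j≠i} q_j into 2q, so 287 = 14q and q = 20.5.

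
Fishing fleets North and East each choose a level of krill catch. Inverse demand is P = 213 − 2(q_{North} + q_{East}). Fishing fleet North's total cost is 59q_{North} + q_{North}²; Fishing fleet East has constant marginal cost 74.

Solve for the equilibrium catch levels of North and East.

Fishing fleet North's profit: π = q_{North}(213 − 2(q_{North} + q_{East})) − 59q_{North} − q_{North}².
∂π/∂q_{North} = 154 − 6q_{North} − 2q_{East} = 0, so q_{North} = 77/3 − (1/3)q_{East}.
For East: ∂π/∂q_{East} = 139 − 4q_{East} − 2q_{North} = 0 ⇒ q_{East} = 34.75 − 0.5q_{North}.
Substituting the second reaction function into the first: q_{North} = 77/3 − (1/3)(34.75 − 0.5q_{North}), which gives (5/6)q_{North} = 169/12 ⇒ q_{North} = 16.9.
Then q_{East} = 34.75 − 0.5·16.9 = 26.3.

16.9, 26.3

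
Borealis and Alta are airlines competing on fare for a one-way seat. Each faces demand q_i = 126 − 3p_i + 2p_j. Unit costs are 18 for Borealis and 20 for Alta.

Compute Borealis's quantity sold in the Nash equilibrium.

Borealis's profit: π = (p_{Borealis} − 18)(126 − 3p_{Borealis} + 2p_{Alta}).
∂π/∂p_{Borealis} = 180 − 6p_{Borealis} + 2p_{Alta} = 0 ⇒ p_{Borealis} = 30 + (1/3)p_{Alta}.
Similarly p_{Alta} = 31 + (1/3)p_{Borealis}.
Substituting the second reaction function into the first: p_{Borealis} = 30 + (1/3)(31 + (1/3)p_{Borealis}), which gives (8/9)p_{Borealis} = 121/3 ⇒ p_{Borealis} = 45.375.
Then p_{Alta} = 31 + (1/3)·45.375 = 46.125.
q_{Borealis} = 126 − 3·45.375 + 2·46.125 = 82.125.

82.125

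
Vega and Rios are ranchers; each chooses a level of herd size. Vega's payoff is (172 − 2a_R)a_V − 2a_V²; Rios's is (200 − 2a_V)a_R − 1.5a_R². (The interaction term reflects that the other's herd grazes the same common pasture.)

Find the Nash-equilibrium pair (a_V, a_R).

14.5, 57

Expanding Vega's payoff: 172a_V − 2a_Ra_V − 2a_V².
∂π/∂a_V = 172 − 2a_R − 4a_V = 0, so a_V = 43 − 0.5a_R.
Likewise for Rios: a_R = 200/3 − (2/3)a_V.
Substituting the second reaction function into the first: a_V = 43 − 0.5(200/3 − (2/3)a_V), which gives (2/3)a_V = 29/3 ⇒ a_V = 14.5.
Then a_R = 200/3 − (2/3)·14.5 = 57.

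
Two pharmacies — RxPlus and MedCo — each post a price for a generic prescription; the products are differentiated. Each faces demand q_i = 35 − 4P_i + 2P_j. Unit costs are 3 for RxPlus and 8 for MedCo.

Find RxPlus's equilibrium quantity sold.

RxPlus's profit: π = (P_{RxPlus} − 3)(35 − 4P_{RxPlus} + 2P_{MedCo}).
∂π/∂P_{RxPlus} = 47 − 8P_{RxPlus} + 2P_{MedCo} = 0 ⇒ P_{RxPlus} = 5.875 + 0.25P_{MedCo}.
Similarly P_{MedCo} = 8.375 + 0.25P_{RxPlus}.
Solving the two reaction functions simultaneously: (1 − (0.25)(0.25))P_{RxPlus} = 5.875 + 0.25·8.375, so 0.9375P_{RxPlus} = 255/32 and P_{RxPlus} = 8.5.
Then P_{MedCo} = 8.375 + 0.25·8.5 = 10.5.
q_{RxPlus} = 35 − 4·8.5 + 2·10.5 = 22.

22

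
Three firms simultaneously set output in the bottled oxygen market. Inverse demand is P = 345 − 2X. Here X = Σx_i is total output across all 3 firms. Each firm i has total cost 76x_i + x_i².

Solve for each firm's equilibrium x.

A representative firm's profit is π_i = x_i(345 − 2X) − 76x_i − x_i², with X = x_i + Σ_{j≠i} x_j.
First-order condition: 269 − 6x_i − 2Σ_{j≠i} x_j = 0.
Imposing symmetry (x_j = x for all j) turns Σ_{j≠i} x_j into 2x, so 269 = 10x and x = 26.9.

26.9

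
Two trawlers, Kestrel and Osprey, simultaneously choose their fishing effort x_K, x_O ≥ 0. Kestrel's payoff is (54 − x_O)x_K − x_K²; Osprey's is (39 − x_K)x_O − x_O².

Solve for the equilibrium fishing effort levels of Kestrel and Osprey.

Expanding Kestrel's payoff: 54x_K − x_Ox_K − x_K².
∂π/∂x_K = 54 − x_O − 2x_K = 0, so x_K = 27 − 0.5x_O.
Likewise for Osprey: x_O = 19.5 − 0.5x_K.
Plugging x_O into Kestrel's best response: x_K = 27 − 0.5(19.5 − 0.5x_K) ⇒ 0.75x_K = 17.25, so x_K = 23.
Then x_O = 19.5 − 0.5·23 = 8.

23, 8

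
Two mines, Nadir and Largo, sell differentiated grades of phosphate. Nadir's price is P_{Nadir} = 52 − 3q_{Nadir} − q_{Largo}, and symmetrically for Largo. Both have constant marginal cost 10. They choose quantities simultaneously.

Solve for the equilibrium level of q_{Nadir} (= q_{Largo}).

6

Mine Nadir's profit: π = q_{Nadir}(52 − 3q_{Nadir} − q_{Largo}) − 10q_{Nadir}.
∂π/∂q_{Nadir} = 42 − 6q_{Nadir} − q_{Largo} = 0 ⇒ q_{Nadir} = 7 − (1/6)q_{Largo}.
Setting q_{Nadir} = q_{Largo} in the reaction function: q_{Nadir} = 7 − (1/6)q_{Nadir}, so q_{Nadir} = 7 / (7/6) = 6.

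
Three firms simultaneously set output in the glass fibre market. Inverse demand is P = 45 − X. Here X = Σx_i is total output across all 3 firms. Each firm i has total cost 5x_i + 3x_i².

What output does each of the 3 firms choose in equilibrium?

A representative firm's profit is π_i = x_i(45 − X) − 5x_i − 3x_i², with X = x_i + Σ_{j≠i} x_j.
First-order condition: 40 − 8x_i − Σ_{j≠i} x_j = 0.
Imposing symmetry (x_j = x for all j) turns Σ_{j≠i} x_j into 2x, so 40 = 10x and x = 4.

4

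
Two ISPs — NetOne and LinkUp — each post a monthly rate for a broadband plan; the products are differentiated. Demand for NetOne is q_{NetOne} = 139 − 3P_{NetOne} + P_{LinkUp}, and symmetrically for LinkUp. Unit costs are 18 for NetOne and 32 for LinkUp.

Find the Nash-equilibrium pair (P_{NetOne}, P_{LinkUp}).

NetOne's profit: π = (P_{NetOne} − 18)(139 − 3P_{NetOne} + P_{LinkUp}).
∂π/∂P_{NetOne} = 193 − 6P_{NetOne} + P_{LinkUp} = 0 ⇒ P_{NetOne} = 193/6 + (1/6)P_{LinkUp}.
Similarly P_{LinkUp} = 235/6 + (1/6)P_{NetOne}.
Solving the two reaction functions simultaneously: (1 − (1/6)(1/6))P_{NetOne} = 193/6 + (1/6)·(235/6), so (35/36)P_{NetOne} = 1393/36 and P_{NetOne} = 39.8.
Then P_{LinkUp} = 235/6 + (1/6)·39.8 = 45.8.

39.8, 45.8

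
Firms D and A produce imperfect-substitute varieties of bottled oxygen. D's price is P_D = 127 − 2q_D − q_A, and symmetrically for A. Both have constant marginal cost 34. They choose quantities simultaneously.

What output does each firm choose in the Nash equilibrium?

Firm D's profit: π = q_D(127 − 2q_D − q_A) − 34q_D.
∂π/∂q_D = 93 − 4q_D − q_A = 0 ⇒ q_D = 23.25 − 0.25q_A.
Setting q_D = q_A in the reaction function: q_D = 23.25 − 0.25q_D, so q_D = 23.25 / 1.25 = 18.6.

18.6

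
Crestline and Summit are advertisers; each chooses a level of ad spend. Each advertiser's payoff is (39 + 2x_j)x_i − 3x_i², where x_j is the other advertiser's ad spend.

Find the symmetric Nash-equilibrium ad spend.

Crestline's payoff is (39 + 2x_S)x_C − 3x_C².
∂π/∂x_C = 39 + 2x_S − 6x_C = 0, so x_C = 6.5 + (1/3)x_S.
By symmetry x_S = x_C; substituting into the reaction function, (2/3)x_C = 6.5 and x_C = 9.75.

9.75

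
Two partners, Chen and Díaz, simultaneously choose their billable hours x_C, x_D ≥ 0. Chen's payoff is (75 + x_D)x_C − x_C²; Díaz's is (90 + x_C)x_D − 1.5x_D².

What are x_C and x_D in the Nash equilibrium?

63, 51

Expanding Chen's payoff: 75x_C + x_Dx_C − x_C².
∂π/∂x_C = 75 + x_D − 2x_C = 0, so x_C = 37.5 + 0.5x_D.
Likewise for Díaz: x_D = 30 + (1/3)x_C.
Substituting the second reaction function into the first: x_C = 37.5 + 0.5(30 + (1/3)x_C), which gives (5/6)x_C = 52.5 ⇒ x_C = 63.
Then x_D = 30 + (1/3)·63 = 51.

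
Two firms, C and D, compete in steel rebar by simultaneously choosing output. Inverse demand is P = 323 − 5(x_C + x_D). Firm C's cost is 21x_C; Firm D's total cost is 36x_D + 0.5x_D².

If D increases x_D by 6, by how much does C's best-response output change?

-3

Firm C's profit: π = x_C(323 − 5(x_C + x_D)) − 21x_C.
∂π/∂x_C = 302 − 10x_C − 5x_D = 0, so x_C = 30.2 − 0.5x_D.
The reaction-function slope is −0.5, so a 6-unit rise in x_D moves x_C by −0.5 × 6 = −3. C's best response falls — the actions are strategic substitutes.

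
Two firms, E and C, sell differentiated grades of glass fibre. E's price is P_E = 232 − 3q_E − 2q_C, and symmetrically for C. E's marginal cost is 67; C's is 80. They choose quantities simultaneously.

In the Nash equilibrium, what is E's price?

131.3125

Firm E's profit: π = q_E(232 − 3q_E − 2q_C) − 67q_E.
∂π/∂q_E = 165 − 6q_E − 2q_C = 0 ⇒ q_E = 27.5 − (1/3)q_C.
Similarly q_C = 76/3 − (1/3)q_E.
Solving the two reaction functions simultaneously: (1 − (−1/3)(−1/3))q_E = 27.5 − (1/3)·(76/3), so (8/9)q_E = 343/18 and q_E = 21.4375.
Then q_C = 76/3 − (1/3)·21.4375 = 18.1875.
P_E = 232 − 3·21.4375 − 2·18.1875 = 131.3125.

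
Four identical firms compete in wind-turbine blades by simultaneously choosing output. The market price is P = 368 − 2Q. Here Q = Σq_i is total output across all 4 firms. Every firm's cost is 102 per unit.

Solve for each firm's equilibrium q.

26.6

A representative firm's profit is π_i = q_i(368 − 2Q) − 102q_i, with Q = q_i + Σ_{j≠i} q_j.
First-order condition: 266 − 4q_i − 2Σ_{j≠i} q_j = 0.
With identical firms, set every q_j = q: then 266 − 4q − 6q = 0, i.e. q = 266/10 = 26.6.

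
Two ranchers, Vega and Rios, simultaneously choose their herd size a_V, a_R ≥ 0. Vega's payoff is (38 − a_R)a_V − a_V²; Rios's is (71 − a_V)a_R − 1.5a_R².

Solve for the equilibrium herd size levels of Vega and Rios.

8.6, 20.8

Expanding Vega's payoff: 38a_V − a_Ra_V − a_V².
∂π/∂a_V = 38 − a_R − 2a_V = 0, so a_V = 19 − 0.5a_R.
Likewise for Rios: a_R = 71/3 − (1/3)a_V.
Solving the two reaction functions simultaneously: (1 − (−0.5)(−1/3))a_V = 19 − 0.5·(71/3), so (5/6)a_V = 43/6 and a_V = 8.6.
Then a_R = 71/3 − (1/3)·8.6 = 20.8.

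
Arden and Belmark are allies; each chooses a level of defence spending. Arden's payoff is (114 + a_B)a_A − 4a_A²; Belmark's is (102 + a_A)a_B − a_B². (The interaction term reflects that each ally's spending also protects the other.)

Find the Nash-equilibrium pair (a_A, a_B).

Expanding Arden's payoff: 114a_A + a_Ba_A − 4a_A².
∂π/∂a_A = 114 + a_B − 8a_A = 0, so a_A = 14.25 + 0.125a_B.
Likewise for Belmark: a_B = 51 + 0.5a_A.
Solving the two reaction functions simultaneously: (1 − (0.125)(0.5))a_A = 14.25 + 0.125·51, so 0.9375a_A = 20.625 and a_A = 22.
Then a_B = 51 + 0.5·22 = 62.

22, 62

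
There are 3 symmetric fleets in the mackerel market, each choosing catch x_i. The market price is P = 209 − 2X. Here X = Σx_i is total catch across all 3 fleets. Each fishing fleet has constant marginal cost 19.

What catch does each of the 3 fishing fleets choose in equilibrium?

23.75

A representative fishing fleet's profit is π_i = x_i(209 − 2X) − 19x_i, with X = x_i + Σ_{j≠i} x_j.
First-order condition: 190 − 4x_i − 2Σ_{j≠i} x_j = 0.
In a symmetric equilibrium every fishing fleet chooses the same x, so Σ_{j≠i} x_j = 2x. The condition becomes 190 − 8x = 0, giving x = 190/8 = 23.75.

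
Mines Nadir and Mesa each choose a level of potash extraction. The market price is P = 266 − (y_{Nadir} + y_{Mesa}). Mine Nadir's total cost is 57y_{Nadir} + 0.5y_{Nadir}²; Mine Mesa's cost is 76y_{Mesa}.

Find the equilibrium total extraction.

117.8

Mine Nadir's profit: π = y_{Nadir}(266 − (y_{Nadir} + y_{Mesa})) − 57y_{Nadir} − 0.5y_{Nadir}².
∂π/∂y_{Nadir} = 209 − 3y_{Nadir} − y_{Mesa} = 0, so y_{Nadir} = 209/3 − (1/3)y_{Mesa}.
For Mesa: ∂π/∂y_{Mesa} = 190 − 2y_{Mesa} − y_{Nadir} = 0 ⇒ y_{Mesa} = 95 − 0.5y_{Nadir}.
Substituting the second reaction function into the first: y_{Nadir} = 209/3 − (1/3)(95 − 0.5y_{Nadir}), which gives (5/6)y_{Nadir} = 38 ⇒ y_{Nadir} = 45.6.
Then y_{Mesa} = 95 − 0.5·45.6 = 72.2.
Total extraction: 45.6 + 72.2 = 117.8.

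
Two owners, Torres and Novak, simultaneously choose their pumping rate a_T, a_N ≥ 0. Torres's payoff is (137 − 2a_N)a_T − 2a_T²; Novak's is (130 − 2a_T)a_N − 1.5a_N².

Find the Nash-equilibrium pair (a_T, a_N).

Expanding Torres's payoff: 137a_T − 2a_Na_T − 2a_T².
∂π/∂a_T = 137 − 2a_N − 4a_T = 0, so a_T = 34.25 − 0.5a_N.
Likewise for Novak: a_N = 130/3 − (2/3)a_T.
Substituting the second reaction function into the first: a_T = 34.25 − 0.5(130/3 − (2/3)a_T), which gives (2/3)a_T = 151/12 ⇒ a_T = 18.875.
Then a_N = 130/3 − (2/3)·18.875 = 30.75.

18.875, 30.75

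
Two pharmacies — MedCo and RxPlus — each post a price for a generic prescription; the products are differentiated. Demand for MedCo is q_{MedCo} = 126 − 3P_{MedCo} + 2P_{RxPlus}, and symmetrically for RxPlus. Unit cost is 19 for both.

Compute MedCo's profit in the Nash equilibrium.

MedCo's profit: π = (P_{MedCo} − 19)(126 − 3P_{MedCo} + 2P_{RxPlus}).
∂π/∂P_{MedCo} = 183 − 6P_{MedCo} + 2P_{RxPlus} = 0 ⇒ P_{MedCo} = 30.5 + (1/3)P_{RxPlus}.
Setting P_{MedCo} = P_{RxPlus} in the reaction function: P_{MedCo} = 30.5 + (1/3)P_{MedCo}, so P_{MedCo} = 30.5 / (2/3) = 45.75.
q_{MedCo} = 126 − 3·45.75 + 2·45.75 = 80.25.
Profit = (45.75 − 19)·80.25 = 2146.6875.

2146.6875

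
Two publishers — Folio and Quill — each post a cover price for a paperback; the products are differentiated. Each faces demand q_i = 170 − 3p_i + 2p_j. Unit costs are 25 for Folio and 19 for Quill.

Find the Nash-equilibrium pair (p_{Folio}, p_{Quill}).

Folio's profit: π = (p_{Folio} − 25)(170 − 3p_{Folio} + 2p_{Quill}).
∂π/∂p_{Folio} = 245 − 6p_{Folio} + 2p_{Quill} = 0 ⇒ p_{Folio} = 245/6 + (1/3)p_{Quill}.
Similarly p_{Quill} = 227/6 + (1/3)p_{Folio}.
Plugging p_{Quill} into Folio's best response: p_{Folio} = 245/6 + (1/3)(227/6 + (1/3)p_{Folio}) ⇒ (8/9)p_{Folio} = 481/9, so p_{Folio} = 60.125.
Then p_{Quill} = 227/6 + (1/3)·60.125 = 57.875.

60.125, 57.875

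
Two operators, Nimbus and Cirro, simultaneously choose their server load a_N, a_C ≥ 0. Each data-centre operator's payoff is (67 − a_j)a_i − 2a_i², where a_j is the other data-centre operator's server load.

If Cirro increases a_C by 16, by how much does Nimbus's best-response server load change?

Nimbus's payoff is (67 − a_C)a_N − 2a_N².
∂π/∂a_N = 67 − a_C − 4a_N = 0, so a_N = 16.75 − 0.25a_C.
The reaction-function slope is −0.25, so a 16-unit rise in a_C moves a_N by −0.25 × 16 = −4. Nimbus's best response falls — the actions are strategic substitutes.

-4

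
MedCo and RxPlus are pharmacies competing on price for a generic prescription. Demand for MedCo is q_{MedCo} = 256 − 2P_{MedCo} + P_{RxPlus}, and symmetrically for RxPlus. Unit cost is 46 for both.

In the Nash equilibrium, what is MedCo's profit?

MedCo's profit: π = (P_{MedCo} − 46)(256 − 2P_{MedCo} + P_{RxPlus}).
∂π/∂P_{MedCo} = 348 − 4P_{MedCo} + P_{RxPlus} = 0 ⇒ P_{MedCo} = 87 + 0.25P_{RxPlus}.
Setting P_{MedCo} = P_{RxPlus} in the reaction function: P_{MedCo} = 87 + 0.25P_{MedCo}, so P_{MedCo} = 87 / 0.75 = 116.
q_{MedCo} = 256 − 2·116 + 116 = 140.
Profit = (116 − 46)·140 = 9800.

9800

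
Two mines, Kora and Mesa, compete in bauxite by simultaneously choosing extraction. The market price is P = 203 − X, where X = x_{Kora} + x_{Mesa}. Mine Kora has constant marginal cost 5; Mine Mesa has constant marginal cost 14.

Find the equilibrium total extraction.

129

Mine Kora's profit: π = x_{Kora}(203 − (x_{Kora} + x_{Mesa})) − 5x_{Kora}.
∂π/∂x_{Kora} = 198 − 2x_{Kora} − x_{Mesa} = 0, so x_{Kora} = 99 − 0.5x_{Mesa}.
By the same steps for Mesa: x_{Mesa} = 94.5 − 0.5x_{Kora}.
Substituting the second reaction function into the first: x_{Kora} = 99 − 0.5(94.5 − 0.5x_{Kora}), which gives 0.75x_{Kora} = 51.75 ⇒ x_{Kora} = 69.
Then x_{Mesa} = 94.5 − 0.5·69 = 60.
Total extraction: 69 + 60 = 129.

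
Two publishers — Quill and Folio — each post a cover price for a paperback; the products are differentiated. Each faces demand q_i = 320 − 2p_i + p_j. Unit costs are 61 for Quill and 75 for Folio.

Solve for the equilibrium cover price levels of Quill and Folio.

Quill's profit: π = (p_{Quill} − 61)(320 − 2p_{Quill} + p_{Folio}).
∂π/∂p_{Quill} = 442 − 4p_{Quill} + p_{Folio} = 0 ⇒ p_{Quill} = 110.5 + 0.25p_{Folio}.
Similarly p_{Folio} = 117.5 + 0.25p_{Quill}.
Plugging p_{Folio} into Quill's best response: p_{Quill} = 110.5 + 0.25(117.5 + 0.25p_{Quill}) ⇒ 0.9375p_{Quill} = 139.875, so p_{Quill} = 149.2.
Then p_{Folio} = 117.5 + 0.25·149.2 = 154.8.

149.2, 154.8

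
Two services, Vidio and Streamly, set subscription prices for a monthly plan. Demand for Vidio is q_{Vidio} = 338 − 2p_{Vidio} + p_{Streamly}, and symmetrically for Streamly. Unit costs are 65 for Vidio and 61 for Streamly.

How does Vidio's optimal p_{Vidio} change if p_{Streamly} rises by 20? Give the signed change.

Vidio's profit: π = (p_{Vidio} − 65)(338 − 2p_{Vidio} + p_{Streamly}).
∂π/∂p_{Vidio} = 468 − 4p_{Vidio} + p_{Streamly} = 0 ⇒ p_{Vidio} = 117 + 0.25p_{Streamly}.
The reaction-function slope is 0.25, so a 20-unit rise in p_{Streamly} moves p_{Vidio} by 0.25 × 20 = 5. Vidio's best response rises — the actions are strategic complements.

5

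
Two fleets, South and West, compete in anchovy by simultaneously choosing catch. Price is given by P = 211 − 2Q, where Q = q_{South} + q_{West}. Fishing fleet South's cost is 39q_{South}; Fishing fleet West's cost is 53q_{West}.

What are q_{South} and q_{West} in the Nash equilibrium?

31, 24

Fishing fleet South's profit: π = q_{South}(211 − 2(q_{South} + q_{West})) − 39q_{South}.
∂π/∂q_{South} = 172 − 4q_{South} − 2q_{West} = 0, so q_{South} = 43 − 0.5q_{West}.
By the same steps for West: q_{West} = 39.5 − 0.5q_{South}.
Plugging q_{West} into South's best response: q_{South} = 43 − 0.5(39.5 − 0.5q_{South}) ⇒ 0.75q_{South} = 23.25, so q_{South} = 31.
Then q_{West} = 39.5 − 0.5·31 = 24.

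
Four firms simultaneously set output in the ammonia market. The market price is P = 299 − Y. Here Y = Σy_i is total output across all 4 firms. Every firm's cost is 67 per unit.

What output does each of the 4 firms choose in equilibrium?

A representative firm's profit is π_i = y_i(299 − Y) − 67y_i, with Y = y_i + Σ_{j≠i} y_j.
First-order condition: 232 − 2y_i − Σ_{j≠i} y_j = 0.
With identical firms, set every y_j = y: then 232 − 2y − 3y = 0, i.e. y = 232/5 = 46.4.

46.4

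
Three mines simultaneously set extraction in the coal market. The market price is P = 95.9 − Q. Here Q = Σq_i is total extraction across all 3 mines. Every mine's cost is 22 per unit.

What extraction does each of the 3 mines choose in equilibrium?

18.475

A representative mine's profit is π_i = q_i(95.9 − Q) − 22q_i, with Q = q_i + Σ_{j≠i} q_j.
First-order condition: 73.9 − 2q_i − Σ_{j≠i} q_j = 0.
With identical mines, set every q_j = q: then 73.9 − 2q − 2q = 0, i.e. q = 73.9/4 = 18.475.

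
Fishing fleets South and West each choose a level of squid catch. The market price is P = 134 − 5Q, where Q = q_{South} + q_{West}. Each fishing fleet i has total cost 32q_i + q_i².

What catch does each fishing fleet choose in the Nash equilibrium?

Fishing fleet South's profit: π = q_{South}(134 − 5(q_{South} + q_{West})) − 32q_{South} − q_{South}².
∂π/∂q_{South} = 102 − 12q_{South} − 5q_{West} = 0, so q_{South} = 8.5 − (5/12)q_{West}.
By symmetry q_{West} = q_{South}; substituting into the reaction function, (17/12)q_{South} = 8.5 and q_{South} = 6.

6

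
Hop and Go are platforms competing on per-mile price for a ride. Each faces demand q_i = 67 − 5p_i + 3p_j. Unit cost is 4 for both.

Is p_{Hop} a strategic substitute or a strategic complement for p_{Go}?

strategic complements

Hop's profit: π = (p_{Hop} − 4)(67 − 5p_{Hop} + 3p_{Go}).
∂π/∂p_{Hop} = 87 − 10p_{Hop} + 3p_{Go} = 0 ⇒ p_{Hop} = 8.7 + 0.3p_{Go}.
The best-response slope dp_{Hop}/dp_{Go} = 0.3 > 0: the reaction function is upward-sloping, so the choices are strategic complements.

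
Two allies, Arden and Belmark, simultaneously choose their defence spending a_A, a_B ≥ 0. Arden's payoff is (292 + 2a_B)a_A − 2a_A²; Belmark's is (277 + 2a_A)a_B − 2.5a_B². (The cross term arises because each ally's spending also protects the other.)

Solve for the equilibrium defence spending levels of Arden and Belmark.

125.875, 105.75

Expanding Arden's payoff: 292a_A + 2a_Ba_A − 2a_A².
∂π/∂a_A = 292 + 2a_B − 4a_A = 0, so a_A = 73 + 0.5a_B.
Likewise for Belmark: a_B = 55.4 + 0.4a_A.
Solving the two reaction functions simultaneously: (1 − (0.5)(0.4))a_A = 73 + 0.5·55.4, so 0.8a_A = 100.7 and a_A = 125.875.
Then a_B = 55.4 + 0.4·125.875 = 105.75.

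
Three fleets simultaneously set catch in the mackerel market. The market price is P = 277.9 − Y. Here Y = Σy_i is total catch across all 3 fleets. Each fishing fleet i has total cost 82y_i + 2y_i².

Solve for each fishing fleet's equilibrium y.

24.4875

A representative fishing fleet's profit is π_i = y_i(277.9 − Y) − 82y_i − 2y_i², with Y = y_i + Σ_{j≠i} y_j.
First-order condition: 195.9 − 6y_i − Σ_{j≠i} y_j = 0.
With identical fishing fleets, set every y_j = y: then 195.9 − 6y − 2y = 0, i.e. y = 195.9/8 = 24.4875.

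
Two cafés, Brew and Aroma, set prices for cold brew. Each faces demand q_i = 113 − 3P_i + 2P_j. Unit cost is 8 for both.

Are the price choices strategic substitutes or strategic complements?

Brew's profit: π = (P_{Brew} − 8)(113 − 3P_{Brew} + 2P_{Aroma}).
∂π/∂P_{Brew} = 137 − 6P_{Brew} + 2P_{Aroma} = 0 ⇒ P_{Brew} = 137/6 + (1/3)P_{Aroma}.
The best-response slope dP_{Brew}/dP_{Aroma} = 1/3 > 0: the reaction function is upward-sloping, so the choices are strategic complements.

strategic complements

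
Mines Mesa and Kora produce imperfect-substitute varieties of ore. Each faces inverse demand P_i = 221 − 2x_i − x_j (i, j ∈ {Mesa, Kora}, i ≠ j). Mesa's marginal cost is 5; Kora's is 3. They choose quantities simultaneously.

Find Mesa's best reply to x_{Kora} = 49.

Mine Mesa's profit: π = x_{Mesa}(221 − 2x_{Mesa} − x_{Kora}) − 5x_{Mesa}.
∂π/∂x_{Mesa} = 216 − 4x_{Mesa} − x_{Kora} = 0 ⇒ x_{Mesa} = 54 − 0.25x_{Kora}.
At x_{Kora} = 49: x_{Mesa} = 54 − 0.25·49 = 41.75.

41.75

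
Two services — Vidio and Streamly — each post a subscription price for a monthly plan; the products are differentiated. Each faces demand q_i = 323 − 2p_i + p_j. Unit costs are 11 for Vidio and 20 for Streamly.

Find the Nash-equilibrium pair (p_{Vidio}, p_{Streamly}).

116.2, 119.8

Vidio's profit: π = (p_{Vidio} − 11)(323 − 2p_{Vidio} + p_{Streamly}).
∂π/∂p_{Vidio} = 345 − 4p_{Vidio} + p_{Streamly} = 0 ⇒ p_{Vidio} = 86.25 + 0.25p_{Streamly}.
Similarly p_{Streamly} = 90.75 + 0.25p_{Vidio}.
Solving the two reaction functions simultaneously: (1 − (0.25)(0.25))p_{Vidio} = 86.25 + 0.25·90.75, so 0.9375p_{Vidio} = 108.9375 and p_{Vidio} = 116.2.
Then p_{Streamly} = 90.75 + 0.25·116.2 = 119.8.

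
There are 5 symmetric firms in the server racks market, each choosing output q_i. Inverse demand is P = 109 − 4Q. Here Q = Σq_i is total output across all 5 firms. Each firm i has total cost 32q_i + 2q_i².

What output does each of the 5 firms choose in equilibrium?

2.75

A representative firm's profit is π_i = q_i(109 − 4Q) − 32q_i − 2q_i², with Q = q_i + Σ_{j≠i} q_j.
First-order condition: 77 − 12q_i − 4Σ_{j≠i} q_j = 0.
With identical firms, set every q_j = q: then 77 − 12q − 16q = 0, i.e. q = 77/28 = 2.75.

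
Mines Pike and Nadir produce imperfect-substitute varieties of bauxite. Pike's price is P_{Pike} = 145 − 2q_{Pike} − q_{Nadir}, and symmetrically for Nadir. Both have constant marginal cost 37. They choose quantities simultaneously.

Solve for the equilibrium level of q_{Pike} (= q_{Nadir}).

Mine Pike's profit: π = q_{Pike}(145 − 2q_{Pike} − q_{Nadir}) − 37q_{Pike}.
∂π/∂q_{Pike} = 108 − 4q_{Pike} − q_{Nadir} = 0 ⇒ q_{Pike} = 27 − 0.25q_{Nadir}.
Setting q_{Pike} = q_{Nadir} in the reaction function: q_{Pike} = 27 − 0.25q_{Pike}, so q_{Pike} = 27 / 1.25 = 21.6.

21.6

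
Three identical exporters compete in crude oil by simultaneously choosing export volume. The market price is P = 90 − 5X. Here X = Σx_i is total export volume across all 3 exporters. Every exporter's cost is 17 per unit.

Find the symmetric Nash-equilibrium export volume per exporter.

A representative exporter's profit is π_i = x_i(90 − 5X) − 17x_i, with X = x_i + Σ_{j≠i} x_j.
First-order condition: 73 − 10x_i − 5Σ_{j≠i} x_j = 0.
With identical exporters, set every x_j = x: then 73 − 10x − 10x = 0, i.e. x = 73/20 = 3.65.

3.65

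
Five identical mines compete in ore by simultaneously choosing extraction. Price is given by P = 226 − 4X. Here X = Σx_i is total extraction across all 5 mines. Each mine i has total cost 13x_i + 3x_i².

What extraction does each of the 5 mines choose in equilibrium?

7.1

A representative mine's profit is π_i = x_i(226 − 4X) − 13x_i − 3x_i², with X = x_i + Σ_{j≠i} x_j.
First-order condition: 213 − 14x_i − 4Σ_{j≠i} x_j = 0.
Imposing symmetry (x_j = x for all j) turns Σ_{j≠i} x_j into 4x, so 213 = 30x and x = 7.1.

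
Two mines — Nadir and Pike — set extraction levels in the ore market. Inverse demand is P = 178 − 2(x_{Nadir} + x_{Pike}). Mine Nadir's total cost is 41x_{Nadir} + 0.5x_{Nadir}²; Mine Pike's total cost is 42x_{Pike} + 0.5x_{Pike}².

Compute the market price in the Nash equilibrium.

Mine Nadir's profit: π = x_{Nadir}(178 − 2(x_{Nadir} + x_{Pike})) − 41x_{Nadir} − 0.5x_{Nadir}².
∂π/∂x_{Nadir} = 137 − 5x_{Nadir} − 2x_{Pike} = 0, so x_{Nadir} = 27.4 − 0.4x_{Pike}.
By the same steps for Pike: x_{Pike} = 27.2 − 0.4x_{Nadir}.
Solving the two reaction functions simultaneously: (1 − (−0.4)(−0.4))x_{Nadir} = 27.4 − 0.4·27.2, so 0.84x_{Nadir} = 16.52 and x_{Nadir} = 59/3.
Then x_{Pike} = 27.2 − 0.4·(59/3) = 58/3.
Equilibrium price: P = 178 − 2·39 = 100.

100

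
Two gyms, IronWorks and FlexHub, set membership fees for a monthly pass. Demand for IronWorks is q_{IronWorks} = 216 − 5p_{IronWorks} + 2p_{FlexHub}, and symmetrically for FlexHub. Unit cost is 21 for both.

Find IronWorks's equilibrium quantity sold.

IronWorks's profit: π = (p_{IronWorks} − 21)(216 − 5p_{IronWorks} + 2p_{FlexHub}).
∂π/∂p_{IronWorks} = 321 − 10p_{IronWorks} + 2p_{FlexHub} = 0 ⇒ p_{IronWorks} = 32.1 + 0.2p_{FlexHub}.
By symmetry p_{FlexHub} = p_{IronWorks}; substituting into the reaction function, 0.8p_{IronWorks} = 32.1 and p_{IronWorks} = 40.125.
q_{IronWorks} = 216 − 5·40.125 + 2·40.125 = 95.625.

95.625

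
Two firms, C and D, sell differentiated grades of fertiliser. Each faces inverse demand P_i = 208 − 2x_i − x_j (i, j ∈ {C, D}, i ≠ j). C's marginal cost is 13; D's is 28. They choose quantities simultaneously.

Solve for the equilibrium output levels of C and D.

Firm C's profit: π = x_C(208 − 2x_C − x_D) − 13x_C.
∂π/∂x_C = 195 − 4x_C − x_D = 0 ⇒ x_C = 48.75 − 0.25x_D.
Similarly x_D = 45 − 0.25x_C.
Substituting the second reaction function into the first: x_C = 48.75 − 0.25(45 − 0.25x_C), which gives 0.9375x_C = 37.5 ⇒ x_C = 40.
Then x_D = 45 − 0.25·40 = 35.

40, 35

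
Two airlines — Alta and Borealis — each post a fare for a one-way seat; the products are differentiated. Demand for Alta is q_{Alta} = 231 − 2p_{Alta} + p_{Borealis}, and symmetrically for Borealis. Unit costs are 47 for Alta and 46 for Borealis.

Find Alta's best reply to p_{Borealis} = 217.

Alta's profit: π = (p_{Alta} − 47)(231 − 2p_{Alta} + p_{Borealis}).
∂π/∂p_{Alta} = 325 − 4p_{Alta} + p_{Borealis} = 0 ⇒ p_{Alta} = 81.25 + 0.25p_{Borealis}.
At p_{Borealis} = 217: p_{Alta} = 81.25 + 0.25·217 = 135.5.

135.5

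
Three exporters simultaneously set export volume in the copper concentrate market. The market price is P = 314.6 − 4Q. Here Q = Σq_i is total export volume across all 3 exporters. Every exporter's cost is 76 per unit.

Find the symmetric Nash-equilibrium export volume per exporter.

A representative exporter's profit is π_i = q_i(314.6 − 4Q) − 76q_i, with Q = q_i + Σ_{j≠i} q_j.
First-order condition: 238.6 − 8q_i − 4Σ_{j≠i} q_j = 0.
Imposing symmetry (q_j = q for all j) turns Σ_{j≠i} q_j into 2q, so 238.6 = 16q and q = 14.9125.

14.9125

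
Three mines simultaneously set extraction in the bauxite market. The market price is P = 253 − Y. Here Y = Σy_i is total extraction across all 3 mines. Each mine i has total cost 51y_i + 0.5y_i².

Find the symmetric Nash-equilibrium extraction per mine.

A representative mine's profit is π_i = y_i(253 − Y) − 51y_i − 0.5y_i², with Y = y_i + Σ_{j≠i} y_j.
First-order condition: 202 − 3y_i − Σ_{j≠i} y_j = 0.
In a symmetric equilibrium every mine chooses the same y, so Σ_{j≠i} y_j = 2y. The condition becomes 202 − 5y = 0, giving y = 202/5 = 40.4.

40.4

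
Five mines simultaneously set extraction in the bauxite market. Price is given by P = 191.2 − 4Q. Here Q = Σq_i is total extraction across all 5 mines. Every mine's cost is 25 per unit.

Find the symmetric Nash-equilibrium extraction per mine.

A representative mine's profit is π_i = q_i(191.2 − 4Q) − 25q_i, with Q = q_i + Σ_{j≠i} q_j.
First-order condition: 166.2 − 8q_i − 4Σ_{j≠i} q_j = 0.
With identical mines, set every q_j = q: then 166.2 − 8q − 16q = 0, i.e. q = 166.2/24 = 6.925.

6.925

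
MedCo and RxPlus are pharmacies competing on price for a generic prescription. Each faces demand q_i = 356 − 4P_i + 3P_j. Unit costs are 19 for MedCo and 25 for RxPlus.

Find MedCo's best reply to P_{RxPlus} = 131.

MedCo's profit: π = (P_{MedCo} − 19)(356 − 4P_{MedCo} + 3P_{RxPlus}).
∂π/∂P_{MedCo} = 432 − 8P_{MedCo} + 3P_{RxPlus} = 0 ⇒ P_{MedCo} = 54 + 0.375P_{RxPlus}.
At P_{RxPlus} = 131: P_{MedCo} = 54 + 0.375·131 = 103.125.

103.125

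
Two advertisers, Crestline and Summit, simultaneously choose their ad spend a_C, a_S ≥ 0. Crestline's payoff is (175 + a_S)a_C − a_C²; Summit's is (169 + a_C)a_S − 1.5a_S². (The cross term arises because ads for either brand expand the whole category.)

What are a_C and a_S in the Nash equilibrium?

138.8, 102.6

Expanding Crestline's payoff: 175a_C + a_Sa_C − a_C².
∂π/∂a_C = 175 + a_S − 2a_C = 0, so a_C = 87.5 + 0.5a_S.
Likewise for Summit: a_S = 169/3 + (1/3)a_C.
Solving the two reaction functions simultaneously: (1 − (0.5)(1/3))a_C = 87.5 + 0.5·(169/3), so (5/6)a_C = 347/3 and a_C = 138.8.
Then a_S = 169/3 + (1/3)·138.8 = 102.6.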